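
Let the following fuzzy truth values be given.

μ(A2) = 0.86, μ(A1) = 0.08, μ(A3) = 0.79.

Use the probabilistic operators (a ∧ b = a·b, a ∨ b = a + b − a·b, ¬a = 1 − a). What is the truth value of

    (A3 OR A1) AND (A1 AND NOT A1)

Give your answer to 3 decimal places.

0.059

A3 OR A1 = a + b − a·b on (0.7900, 0.0800) = 0.8068
NOT A1 = 1 − 0.0800 = 0.9200
A1 AND NOT A1 = a·b on (0.0800, 0.9200) = 0.0736
(A3 OR A1) AND (A1 AND NOT A1) = a·b on (0.8068, 0.0736) = 0.0594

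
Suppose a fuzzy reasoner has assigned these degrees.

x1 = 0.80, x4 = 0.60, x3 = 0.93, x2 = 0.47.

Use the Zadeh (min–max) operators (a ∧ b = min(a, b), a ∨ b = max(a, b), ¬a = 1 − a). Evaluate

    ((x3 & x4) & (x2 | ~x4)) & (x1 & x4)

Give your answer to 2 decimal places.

0.47

x3 & x4 = min(a, b) on (0.93, 0.60) = 0.60
~x4 = 1 − 0.60 = 0.40
x2 | ~x4 = max(a, b) on (0.47, 0.40) = 0.47
(x3 & x4) & (x2 | ~x4) = min(a, b) on (0.60, 0.47) = 0.47
x1 & x4 = min(a, b) on (0.80, 0.60) = 0.60
((x3 & x4) & (x2 | ~x4)) & (x1 & x4) = min(a, b) on (0.47, 0.60) = 0.47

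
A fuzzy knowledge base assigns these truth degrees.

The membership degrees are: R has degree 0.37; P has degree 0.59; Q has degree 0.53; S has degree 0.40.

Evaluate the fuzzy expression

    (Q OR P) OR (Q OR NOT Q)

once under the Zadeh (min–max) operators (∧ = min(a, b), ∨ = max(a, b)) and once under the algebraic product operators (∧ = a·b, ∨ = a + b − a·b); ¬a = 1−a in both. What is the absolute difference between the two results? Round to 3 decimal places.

0.362

Under Zadeh (min–max):
  Q OR P = max(a, b) on (0.53, 0.59) = 0.59
  NOT Q = 1 − 0.53 = 0.47
  Q OR NOT Q = max(a, b) on (0.53, 0.47) = 0.53
  (Q OR P) OR (Q OR NOT Q) = max(a, b) on (0.59, 0.53) = 0.59
  → value = 0.5900
Under algebraic product:
  Q OR P = a + b − a·b on (0.5300, 0.5900) = 0.8073
  NOT Q = 1 − 0.5300 = 0.4700
  Q OR NOT Q = a + b − a·b on (0.5300, 0.4700) = 0.7509
  (Q OR P) OR (Q OR NOT Q) = a + b − a·b on (0.8073, 0.7509) = 0.9520
  → value = 0.9520
|0.5900 − 0.9520| = 0.362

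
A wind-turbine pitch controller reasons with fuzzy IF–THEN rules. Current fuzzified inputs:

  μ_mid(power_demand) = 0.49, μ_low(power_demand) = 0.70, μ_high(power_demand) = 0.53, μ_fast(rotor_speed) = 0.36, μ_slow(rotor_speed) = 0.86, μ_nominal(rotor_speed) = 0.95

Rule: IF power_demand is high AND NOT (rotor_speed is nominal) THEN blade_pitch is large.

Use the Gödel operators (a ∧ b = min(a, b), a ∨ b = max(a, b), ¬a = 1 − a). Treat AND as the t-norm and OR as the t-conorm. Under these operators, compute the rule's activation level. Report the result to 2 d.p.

0.05

firing strength: high=0.53, ¬nominal=1−0.95=0.05; AND[min(a, b)] → w = 0.05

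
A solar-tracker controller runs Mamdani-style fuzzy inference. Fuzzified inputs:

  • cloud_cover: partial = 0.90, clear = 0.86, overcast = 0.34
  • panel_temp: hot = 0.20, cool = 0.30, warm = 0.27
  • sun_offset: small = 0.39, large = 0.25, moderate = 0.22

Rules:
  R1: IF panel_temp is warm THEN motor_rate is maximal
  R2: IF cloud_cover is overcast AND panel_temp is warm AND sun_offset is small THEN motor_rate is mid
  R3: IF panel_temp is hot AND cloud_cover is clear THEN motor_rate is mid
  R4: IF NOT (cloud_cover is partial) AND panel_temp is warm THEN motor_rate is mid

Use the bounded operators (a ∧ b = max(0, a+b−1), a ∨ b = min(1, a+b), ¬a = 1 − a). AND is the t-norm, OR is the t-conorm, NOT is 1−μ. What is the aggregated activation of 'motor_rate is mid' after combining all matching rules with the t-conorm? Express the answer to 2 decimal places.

R1: warm=0.27 → w = 0.27
R2: overcast=0.34, warm=0.27, small=0.39; AND[max(0, a+b−1)] → w = 0.00
R3: hot=0.20, clear=0.86; AND[max(0, a+b−1)] → w = 0.06
R4: ¬partial=1−0.90=0.10, warm=0.27; AND[max(0, a+b−1)] → w = 0.00
Rules with consequent 'mid': {R2, R3, R4} → strengths 0.00, 0.06, 0.00
Aggregate via t-conorm [min(1, a+b)]: 0.06

0.06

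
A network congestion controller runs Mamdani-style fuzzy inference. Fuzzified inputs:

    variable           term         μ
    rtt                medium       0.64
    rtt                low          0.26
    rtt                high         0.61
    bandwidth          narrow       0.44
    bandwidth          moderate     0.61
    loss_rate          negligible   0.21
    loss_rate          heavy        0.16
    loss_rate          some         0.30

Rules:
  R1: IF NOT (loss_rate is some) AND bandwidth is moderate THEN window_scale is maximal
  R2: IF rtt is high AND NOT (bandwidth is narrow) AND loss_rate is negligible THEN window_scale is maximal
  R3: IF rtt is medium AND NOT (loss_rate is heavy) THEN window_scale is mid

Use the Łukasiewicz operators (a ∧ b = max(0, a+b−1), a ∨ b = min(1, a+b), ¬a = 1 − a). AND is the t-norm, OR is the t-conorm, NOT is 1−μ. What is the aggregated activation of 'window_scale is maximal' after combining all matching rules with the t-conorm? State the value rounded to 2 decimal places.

R1: ¬some=1−0.30=0.70, moderate=0.61; AND[max(0, a+b−1)] → w = 0.31
R2: high=0.61, ¬narrow=1−0.44=0.56, negligible=0.21; AND[max(0, a+b−1)] → w = 0.00
R3: medium=0.64, ¬heavy=1−0.16=0.84; AND[max(0, a+b−1)] → w = 0.48
Rules with consequent 'maximal': {R1, R2} → strengths 0.31, 0.00
Aggregate via t-conorm [min(1, a+b)]: 0.31

0.31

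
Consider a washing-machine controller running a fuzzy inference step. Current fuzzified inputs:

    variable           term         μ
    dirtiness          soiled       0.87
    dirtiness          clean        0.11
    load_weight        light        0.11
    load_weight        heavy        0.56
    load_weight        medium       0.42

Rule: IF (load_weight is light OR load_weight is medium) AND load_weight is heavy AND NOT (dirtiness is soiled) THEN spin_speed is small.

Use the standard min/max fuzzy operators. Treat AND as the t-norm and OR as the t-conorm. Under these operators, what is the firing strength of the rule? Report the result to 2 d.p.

firing strength: (light=0.11 OR medium=0.42) = 0.42; AND[min(a, b)] with heavy=0.56, ¬soiled=1−0.87=0.13 → w = 0.13

0.13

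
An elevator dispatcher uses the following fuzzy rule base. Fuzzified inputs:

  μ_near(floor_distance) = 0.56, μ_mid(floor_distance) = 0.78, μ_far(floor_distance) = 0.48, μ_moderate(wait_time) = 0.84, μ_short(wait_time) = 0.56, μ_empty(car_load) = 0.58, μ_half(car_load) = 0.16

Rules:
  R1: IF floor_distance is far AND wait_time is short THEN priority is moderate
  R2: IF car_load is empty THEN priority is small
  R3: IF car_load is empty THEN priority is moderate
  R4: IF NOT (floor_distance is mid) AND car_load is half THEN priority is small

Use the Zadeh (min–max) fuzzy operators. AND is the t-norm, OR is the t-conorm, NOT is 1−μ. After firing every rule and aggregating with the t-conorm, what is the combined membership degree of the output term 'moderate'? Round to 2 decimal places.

R1: far=0.48, short=0.56; AND[min(a, b)] → w = 0.48
R2: empty=0.58 → w = 0.58
R3: empty=0.58 → w = 0.58
R4: ¬mid=1−0.78=0.22, half=0.16; AND[min(a, b)] → w = 0.16
Rules with consequent 'moderate': {R1, R3} → strengths 0.48, 0.58
Aggregate via t-conorm [max(a, b)]: 0.58

0.58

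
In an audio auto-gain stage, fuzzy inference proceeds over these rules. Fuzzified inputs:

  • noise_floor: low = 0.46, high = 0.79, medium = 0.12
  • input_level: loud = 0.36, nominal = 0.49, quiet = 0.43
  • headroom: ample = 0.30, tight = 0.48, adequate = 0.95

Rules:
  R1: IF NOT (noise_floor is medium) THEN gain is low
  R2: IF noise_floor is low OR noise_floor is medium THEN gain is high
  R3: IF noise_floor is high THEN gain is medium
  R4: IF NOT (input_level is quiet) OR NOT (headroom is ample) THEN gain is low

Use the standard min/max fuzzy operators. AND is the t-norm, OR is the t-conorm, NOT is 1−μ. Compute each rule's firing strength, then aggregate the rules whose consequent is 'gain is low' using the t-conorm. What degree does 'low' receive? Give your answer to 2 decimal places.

R1: ¬medium=1−0.12=0.88 → w = 0.88
R2: low=0.46, medium=0.12; OR[max(a, b)] → w = 0.46
R3: high=0.79 → w = 0.79
R4: ¬quiet=1−0.43=0.57, ¬ample=1−0.30=0.70; OR[max(a, b)] → w = 0.70
Rules with consequent 'low': {R1, R4} → strengths 0.88, 0.70
Aggregate via t-conorm [max(a, b)]: 0.88

0.88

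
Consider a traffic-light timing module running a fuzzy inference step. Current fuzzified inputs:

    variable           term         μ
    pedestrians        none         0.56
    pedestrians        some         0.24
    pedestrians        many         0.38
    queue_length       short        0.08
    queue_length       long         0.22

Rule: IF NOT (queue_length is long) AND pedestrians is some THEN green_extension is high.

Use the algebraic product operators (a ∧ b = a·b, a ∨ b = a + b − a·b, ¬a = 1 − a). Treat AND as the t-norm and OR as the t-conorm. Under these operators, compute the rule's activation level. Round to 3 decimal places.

firing strength: ¬long=1−0.22=0.78, some=0.24; AND[a·b] → w = 0.1872

0.187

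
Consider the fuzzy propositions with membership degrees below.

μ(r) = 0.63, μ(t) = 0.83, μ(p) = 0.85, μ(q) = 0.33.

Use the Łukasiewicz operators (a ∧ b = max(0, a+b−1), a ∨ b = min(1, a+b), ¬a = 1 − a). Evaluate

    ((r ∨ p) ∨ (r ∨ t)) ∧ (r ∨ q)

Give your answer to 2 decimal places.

r ∨ p = min(1, a+b) on (0.63, 0.85) = 1.00
r ∨ t = min(1, a+b) on (0.63, 0.83) = 1.00
(r ∨ p) ∨ (r ∨ t) = min(1, a+b) on (1.00, 1.00) = 1.00
r ∨ q = min(1, a+b) on (0.63, 0.33) = 0.96
((r ∨ p) ∨ (r ∨ t)) ∧ (r ∨ q) = max(0, a+b−1) on (1.00, 0.96) = 0.96

0.96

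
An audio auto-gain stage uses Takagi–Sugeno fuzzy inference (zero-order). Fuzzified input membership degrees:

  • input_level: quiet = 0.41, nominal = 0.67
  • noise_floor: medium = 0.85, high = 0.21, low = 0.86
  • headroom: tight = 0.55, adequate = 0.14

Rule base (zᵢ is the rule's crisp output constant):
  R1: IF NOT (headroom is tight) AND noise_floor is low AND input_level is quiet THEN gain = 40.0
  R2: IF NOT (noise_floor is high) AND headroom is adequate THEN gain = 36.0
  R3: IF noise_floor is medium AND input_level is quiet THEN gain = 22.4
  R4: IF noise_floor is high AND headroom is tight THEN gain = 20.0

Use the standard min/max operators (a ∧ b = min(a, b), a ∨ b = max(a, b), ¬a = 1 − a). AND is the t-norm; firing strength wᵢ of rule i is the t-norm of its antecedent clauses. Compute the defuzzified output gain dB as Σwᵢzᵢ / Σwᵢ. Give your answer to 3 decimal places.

R1 (z=40.0): ¬tight=1−0.55=0.45, low=0.86, quiet=0.41; AND[min(a, b)] → w = 0.41
R2 (z=36.0): ¬high=1−0.21=0.79, adequate=0.14; AND[min(a, b)] → w = 0.14
R3 (z=22.4): medium=0.85, quiet=0.41; AND[min(a, b)] → w = 0.41
R4 (z=20.0): high=0.21, tight=0.55; AND[min(a, b)] → w = 0.21
Weighted average = (0.41·40.0 + 0.14·36.0 + 0.41·22.4 + 0.21·20.0) / (0.41 + 0.14 + 0.41 + 0.21)
  = 34.8240 / 1.1700 = 29.764

29.764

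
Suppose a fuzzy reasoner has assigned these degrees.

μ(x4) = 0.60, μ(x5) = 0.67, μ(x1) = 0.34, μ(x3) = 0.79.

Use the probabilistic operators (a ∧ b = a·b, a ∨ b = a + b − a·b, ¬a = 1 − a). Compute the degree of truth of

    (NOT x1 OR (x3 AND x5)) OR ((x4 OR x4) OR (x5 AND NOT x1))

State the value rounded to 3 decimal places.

NOT x1 = 1 − 0.3400 = 0.6600
x3 AND x5 = a·b on (0.7900, 0.6700) = 0.5293
NOT x1 OR (x3 AND x5) = a + b − a·b on (0.6600, 0.5293) = 0.8400
x4 OR x4 = a + b − a·b on (0.6000, 0.6000) = 0.8400
NOT x1 = 1 − 0.3400 = 0.6600
x5 AND NOT x1 = a·b on (0.6700, 0.6600) = 0.4422
(x4 OR x4) OR (x5 AND NOT x1) = a + b − a·b on (0.8400, 0.4422) = 0.9108
(NOT x1 OR (x3 AND x5)) OR ((x4 OR x4) OR (x5 AND NOT x1)) = a + b − a·b on (0.8400, 0.9108) = 0.9857

0.986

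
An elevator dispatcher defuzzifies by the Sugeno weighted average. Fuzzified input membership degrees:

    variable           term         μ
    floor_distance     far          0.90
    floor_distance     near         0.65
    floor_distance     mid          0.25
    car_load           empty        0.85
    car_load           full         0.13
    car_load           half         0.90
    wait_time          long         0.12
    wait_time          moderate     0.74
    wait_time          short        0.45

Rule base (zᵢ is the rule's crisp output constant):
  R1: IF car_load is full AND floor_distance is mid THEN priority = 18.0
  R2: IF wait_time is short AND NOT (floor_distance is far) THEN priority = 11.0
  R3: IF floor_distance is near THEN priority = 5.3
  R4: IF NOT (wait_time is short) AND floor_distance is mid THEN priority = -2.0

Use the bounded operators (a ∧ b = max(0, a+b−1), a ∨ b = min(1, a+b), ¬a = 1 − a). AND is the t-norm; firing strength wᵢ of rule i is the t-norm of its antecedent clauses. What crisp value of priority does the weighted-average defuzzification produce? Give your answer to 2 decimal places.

R1 (z=18.0): full=0.13, mid=0.25; AND[max(0, a+b−1)] → w = 0.00
R2 (z=11.0): short=0.45, ¬far=1−0.90=0.10; AND[max(0, a+b−1)] → w = 0.00
R3 (z=5.3): near=0.65 → w = 0.65
R4 (z=-2.0): ¬short=1−0.45=0.55, mid=0.25; AND[max(0, a+b−1)] → w = 0.00
Weighted average = (0.00·18.0 + 0.00·11.0 + 0.65·5.3 + 0.00·-2.0) / (0.00 + 0.00 + 0.65 + 0.00)
  = 3.4450 / 0.6500 = 5.30

5.30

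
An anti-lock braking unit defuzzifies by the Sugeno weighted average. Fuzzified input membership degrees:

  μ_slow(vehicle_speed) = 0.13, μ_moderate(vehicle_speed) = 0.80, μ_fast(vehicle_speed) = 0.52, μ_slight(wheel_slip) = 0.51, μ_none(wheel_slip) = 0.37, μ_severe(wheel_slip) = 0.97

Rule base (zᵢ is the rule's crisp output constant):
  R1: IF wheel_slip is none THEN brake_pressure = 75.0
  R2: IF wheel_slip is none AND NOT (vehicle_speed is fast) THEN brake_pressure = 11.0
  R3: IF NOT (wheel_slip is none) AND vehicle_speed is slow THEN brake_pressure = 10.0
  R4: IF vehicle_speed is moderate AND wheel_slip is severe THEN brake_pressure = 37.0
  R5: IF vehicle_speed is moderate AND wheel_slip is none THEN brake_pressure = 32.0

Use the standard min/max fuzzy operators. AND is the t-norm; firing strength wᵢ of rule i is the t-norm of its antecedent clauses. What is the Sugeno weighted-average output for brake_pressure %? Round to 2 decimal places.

36.55

R1 (z=75.0): none=0.37 → w = 0.37
R2 (z=11.0): none=0.37, ¬fast=1−0.52=0.48; AND[min(a, b)] → w = 0.37
R3 (z=10.0): ¬none=1−0.37=0.63, slow=0.13; AND[min(a, b)] → w = 0.13
R4 (z=37.0): moderate=0.80, severe=0.97; AND[min(a, b)] → w = 0.80
R5 (z=32.0): moderate=0.80, none=0.37; AND[min(a, b)] → w = 0.37
Weighted average = (0.37·75.0 + 0.37·11.0 + 0.13·10.0 + 0.80·37.0 + 0.37·32.0) / (0.37 + 0.37 + 0.13 + 0.80 + 0.37)
  = 74.5600 / 2.0400 = 36.55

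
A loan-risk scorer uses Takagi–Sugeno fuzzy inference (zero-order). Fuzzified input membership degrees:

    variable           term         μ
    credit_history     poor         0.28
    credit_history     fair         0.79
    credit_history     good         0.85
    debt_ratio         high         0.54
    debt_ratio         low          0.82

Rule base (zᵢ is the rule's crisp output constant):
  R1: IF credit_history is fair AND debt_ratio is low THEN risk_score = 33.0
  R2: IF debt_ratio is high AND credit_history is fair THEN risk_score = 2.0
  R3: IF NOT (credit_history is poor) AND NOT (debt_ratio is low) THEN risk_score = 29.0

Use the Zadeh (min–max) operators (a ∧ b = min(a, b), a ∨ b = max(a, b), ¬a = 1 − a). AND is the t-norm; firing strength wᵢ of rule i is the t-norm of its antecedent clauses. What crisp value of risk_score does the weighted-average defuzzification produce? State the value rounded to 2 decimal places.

R1 (z=33.0): fair=0.79, low=0.82; AND[min(a, b)] → w = 0.79
R2 (z=2.0): high=0.54, fair=0.79; AND[min(a, b)] → w = 0.54
R3 (z=29.0): ¬poor=1−0.28=0.72, ¬low=1−0.82=0.18; AND[min(a, b)] → w = 0.18
Weighted average = (0.79·33.0 + 0.54·2.0 + 0.18·29.0) / (0.79 + 0.54 + 0.18)
  = 32.3700 / 1.5100 = 21.44

21.44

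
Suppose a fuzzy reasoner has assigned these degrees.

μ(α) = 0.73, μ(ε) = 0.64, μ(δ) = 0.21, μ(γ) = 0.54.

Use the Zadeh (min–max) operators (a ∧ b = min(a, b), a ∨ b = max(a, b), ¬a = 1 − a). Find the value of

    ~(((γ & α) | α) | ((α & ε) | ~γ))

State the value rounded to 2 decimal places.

0.27

γ & α = min(a, b) on (0.54, 0.73) = 0.54
(γ & α) | α = max(a, b) on (0.54, 0.73) = 0.73
α & ε = min(a, b) on (0.73, 0.64) = 0.64
~γ = 1 − 0.54 = 0.46
(α & ε) | ~γ = max(a, b) on (0.64, 0.46) = 0.64
((γ & α) | α) | ((α & ε) | ~γ) = max(a, b) on (0.73, 0.64) = 0.73
~(((γ & α) | α) | ((α & ε) | ~γ)) = 1 − 0.73 = 0.27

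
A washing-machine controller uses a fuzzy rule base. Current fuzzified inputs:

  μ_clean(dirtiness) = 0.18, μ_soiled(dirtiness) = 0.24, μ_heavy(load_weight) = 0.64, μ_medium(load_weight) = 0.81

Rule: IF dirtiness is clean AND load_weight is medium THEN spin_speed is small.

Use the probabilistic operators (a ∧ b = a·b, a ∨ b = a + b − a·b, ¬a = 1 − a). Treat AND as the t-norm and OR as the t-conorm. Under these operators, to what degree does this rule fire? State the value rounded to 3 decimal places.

0.146

firing strength: clean=0.18, medium=0.81; AND[a·b] → w = 0.1458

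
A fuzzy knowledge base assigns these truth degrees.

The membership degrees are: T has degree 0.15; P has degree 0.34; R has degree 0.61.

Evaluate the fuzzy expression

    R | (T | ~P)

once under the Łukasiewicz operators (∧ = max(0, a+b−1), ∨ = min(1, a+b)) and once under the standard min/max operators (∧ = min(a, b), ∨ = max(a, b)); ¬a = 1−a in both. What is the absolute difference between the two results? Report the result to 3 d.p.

0.340

Under Łukasiewicz:
  ~P = 1 − 0.34 = 0.66
  T | ~P = min(1, a+b) on (0.15, 0.66) = 0.81
  R | (T | ~P) = min(1, a+b) on (0.61, 0.81) = 1.00
  → value = 1.0000
Under standard min/max:
  ~P = 1 − 0.34 = 0.66
  T | ~P = max(a, b) on (0.15, 0.66) = 0.66
  R | (T | ~P) = max(a, b) on (0.61, 0.66) = 0.66
  → value = 0.6600
|1.0000 − 0.6600| = 0.340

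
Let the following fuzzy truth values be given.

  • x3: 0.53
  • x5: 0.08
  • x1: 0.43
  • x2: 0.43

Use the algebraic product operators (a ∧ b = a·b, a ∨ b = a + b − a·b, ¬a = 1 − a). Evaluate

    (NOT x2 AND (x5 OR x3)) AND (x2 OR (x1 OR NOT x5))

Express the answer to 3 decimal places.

NOT x2 = 1 − 0.4300 = 0.5700
x5 OR x3 = a + b − a·b on (0.0800, 0.5300) = 0.5676
NOT x2 AND (x5 OR x3) = a·b on (0.5700, 0.5676) = 0.3235
NOT x5 = 1 − 0.0800 = 0.9200
x1 OR NOT x5 = a + b − a·b on (0.4300, 0.9200) = 0.9544
x2 OR (x1 OR NOT x5) = a + b − a·b on (0.4300, 0.9544) = 0.9740
(NOT x2 AND (x5 OR x3)) AND (x2 OR (x1 OR NOT x5)) = a·b on (0.3235, 0.9740) = 0.3151

0.315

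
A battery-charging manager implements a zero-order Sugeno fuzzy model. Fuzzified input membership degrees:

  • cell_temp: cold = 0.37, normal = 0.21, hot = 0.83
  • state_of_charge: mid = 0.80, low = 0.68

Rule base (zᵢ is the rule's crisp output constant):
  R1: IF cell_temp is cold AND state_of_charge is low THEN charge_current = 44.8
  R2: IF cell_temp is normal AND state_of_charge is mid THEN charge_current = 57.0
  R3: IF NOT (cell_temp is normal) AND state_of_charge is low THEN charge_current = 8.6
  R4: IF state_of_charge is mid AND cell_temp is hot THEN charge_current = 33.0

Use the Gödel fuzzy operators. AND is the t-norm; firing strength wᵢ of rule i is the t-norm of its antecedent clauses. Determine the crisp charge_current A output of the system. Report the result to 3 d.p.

R1 (z=44.8): cold=0.37, low=0.68; AND[min(a, b)] → w = 0.37
R2 (z=57.0): normal=0.21, mid=0.80; AND[min(a, b)] → w = 0.21
R3 (z=8.6): ¬normal=1−0.21=0.79, low=0.68; AND[min(a, b)] → w = 0.68
R4 (z=33.0): mid=0.80, hot=0.83; AND[min(a, b)] → w = 0.80
Weighted average = (0.37·44.8 + 0.21·57.0 + 0.68·8.6 + 0.80·33.0) / (0.37 + 0.21 + 0.68 + 0.80)
  = 60.7940 / 2.0600 = 29.512

29.512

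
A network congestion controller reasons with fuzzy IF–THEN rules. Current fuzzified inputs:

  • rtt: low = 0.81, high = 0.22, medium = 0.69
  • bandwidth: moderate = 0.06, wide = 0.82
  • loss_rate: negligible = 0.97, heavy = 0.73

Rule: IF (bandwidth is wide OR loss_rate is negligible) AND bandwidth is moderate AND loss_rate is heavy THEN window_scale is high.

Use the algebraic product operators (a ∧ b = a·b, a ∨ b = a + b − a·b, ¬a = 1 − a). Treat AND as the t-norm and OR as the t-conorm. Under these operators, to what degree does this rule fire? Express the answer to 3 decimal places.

0.044

firing strength: (wide=0.82 OR negligible=0.97) = 0.9946; AND[a·b] with moderate=0.06, heavy=0.73 → w = 0.0436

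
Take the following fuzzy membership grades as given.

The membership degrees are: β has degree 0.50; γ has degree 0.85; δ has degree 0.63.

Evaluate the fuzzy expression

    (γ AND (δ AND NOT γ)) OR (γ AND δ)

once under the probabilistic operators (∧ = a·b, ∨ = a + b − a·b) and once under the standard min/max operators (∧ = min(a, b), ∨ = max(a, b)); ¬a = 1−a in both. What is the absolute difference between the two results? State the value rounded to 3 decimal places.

0.057

Under probabilistic:
  NOT γ = 1 − 0.8500 = 0.1500
  δ AND NOT γ = a·b on (0.6300, 0.1500) = 0.0945
  γ AND (δ AND NOT γ) = a·b on (0.8500, 0.0945) = 0.0803
  γ AND δ = a·b on (0.8500, 0.6300) = 0.5355
  (γ AND (δ AND NOT γ)) OR (γ AND δ) = a + b − a·b on (0.0803, 0.5355) = 0.5728
  → value = 0.5728
Under standard min/max:
  NOT γ = 1 − 0.85 = 0.15
  δ AND NOT γ = min(a, b) on (0.63, 0.15) = 0.15
  γ AND (δ AND NOT γ) = min(a, b) on (0.85, 0.15) = 0.15
  γ AND δ = min(a, b) on (0.85, 0.63) = 0.63
  (γ AND (δ AND NOT γ)) OR (γ AND δ) = max(a, b) on (0.15, 0.63) = 0.63
  → value = 0.6300
|0.5728 − 0.6300| = 0.057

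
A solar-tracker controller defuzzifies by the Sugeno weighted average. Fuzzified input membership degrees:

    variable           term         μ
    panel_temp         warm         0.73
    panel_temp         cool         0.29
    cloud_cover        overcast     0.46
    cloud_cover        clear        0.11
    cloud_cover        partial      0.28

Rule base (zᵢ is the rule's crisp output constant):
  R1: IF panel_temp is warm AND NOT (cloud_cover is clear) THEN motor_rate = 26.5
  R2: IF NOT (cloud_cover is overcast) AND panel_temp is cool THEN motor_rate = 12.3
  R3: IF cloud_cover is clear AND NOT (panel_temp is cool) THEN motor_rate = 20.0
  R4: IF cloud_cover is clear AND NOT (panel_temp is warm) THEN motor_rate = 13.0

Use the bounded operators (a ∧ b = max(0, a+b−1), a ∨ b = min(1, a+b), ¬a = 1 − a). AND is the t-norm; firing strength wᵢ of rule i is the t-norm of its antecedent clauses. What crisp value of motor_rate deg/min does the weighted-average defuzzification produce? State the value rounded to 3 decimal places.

R1 (z=26.5): warm=0.73, ¬clear=1−0.11=0.89; AND[max(0, a+b−1)] → w = 0.62
R2 (z=12.3): ¬overcast=1−0.46=0.54, cool=0.29; AND[max(0, a+b−1)] → w = 0.00
R3 (z=20.0): clear=0.11, ¬cool=1−0.29=0.71; AND[max(0, a+b−1)] → w = 0.00
R4 (z=13.0): clear=0.11, ¬warm=1−0.73=0.27; AND[max(0, a+b−1)] → w = 0.00
Weighted average = (0.62·26.5 + 0.00·12.3 + 0.00·20.0 + 0.00·13.0) / (0.62 + 0.00 + 0.00 + 0.00)
  = 16.4300 / 0.6200 = 26.500

26.500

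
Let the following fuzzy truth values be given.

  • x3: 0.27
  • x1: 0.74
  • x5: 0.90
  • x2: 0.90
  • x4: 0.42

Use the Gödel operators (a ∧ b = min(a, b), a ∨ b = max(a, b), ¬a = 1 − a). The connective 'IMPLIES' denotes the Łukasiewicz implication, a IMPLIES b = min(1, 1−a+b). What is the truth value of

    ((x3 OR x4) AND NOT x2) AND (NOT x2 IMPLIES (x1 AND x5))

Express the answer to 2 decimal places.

0.10

x3 OR x4 = max(a, b) on (0.27, 0.42) = 0.42
NOT x2 = 1 − 0.90 = 0.10
(x3 OR x4) AND NOT x2 = min(a, b) on (0.42, 0.10) = 0.10
NOT x2 = 1 − 0.90 = 0.10
x1 AND x5 = min(a, b) on (0.74, 0.90) = 0.74
NOT x2 IMPLIES (x1 AND x5)  [Łukasiewicz: min(1, 1−a+b)] with a=0.10, b=0.74 → 1.00
((x3 OR x4) AND NOT x2) AND (NOT x2 IMPLIES (x1 AND x5)) = min(a, b) on (0.10, 1.00) = 0.10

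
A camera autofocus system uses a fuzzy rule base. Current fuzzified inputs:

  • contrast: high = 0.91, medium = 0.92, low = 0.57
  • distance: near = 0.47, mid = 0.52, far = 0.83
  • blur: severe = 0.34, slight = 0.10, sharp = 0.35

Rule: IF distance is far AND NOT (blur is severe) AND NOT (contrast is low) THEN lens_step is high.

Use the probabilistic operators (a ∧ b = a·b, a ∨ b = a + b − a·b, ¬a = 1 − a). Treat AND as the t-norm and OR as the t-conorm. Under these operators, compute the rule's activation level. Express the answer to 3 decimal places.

0.236

firing strength: far=0.83, ¬severe=1−0.34=0.66, ¬low=1−0.57=0.43; AND[a·b] → w = 0.2356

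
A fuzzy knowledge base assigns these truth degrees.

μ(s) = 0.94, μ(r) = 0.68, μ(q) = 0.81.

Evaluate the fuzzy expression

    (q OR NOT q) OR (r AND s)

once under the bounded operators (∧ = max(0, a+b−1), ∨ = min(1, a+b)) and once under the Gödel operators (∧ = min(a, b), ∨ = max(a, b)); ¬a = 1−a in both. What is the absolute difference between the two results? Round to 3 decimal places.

0.190

Under bounded:
  NOT q = 1 − 0.81 = 0.19
  q OR NOT q = min(1, a+b) on (0.81, 0.19) = 1.00
  r AND s = max(0, a+b−1) on (0.68, 0.94) = 0.62
  (q OR NOT q) OR (r AND s) = min(1, a+b) on (1.00, 0.62) = 1.00
  → value = 1.0000
Under Gödel:
  NOT q = 1 − 0.81 = 0.19
  q OR NOT q = max(a, b) on (0.81, 0.19) = 0.81
  r AND s = min(a, b) on (0.68, 0.94) = 0.68
  (q OR NOT q) OR (r AND s) = max(a, b) on (0.81, 0.68) = 0.81
  → value = 0.8100
|1.0000 − 0.8100| = 0.190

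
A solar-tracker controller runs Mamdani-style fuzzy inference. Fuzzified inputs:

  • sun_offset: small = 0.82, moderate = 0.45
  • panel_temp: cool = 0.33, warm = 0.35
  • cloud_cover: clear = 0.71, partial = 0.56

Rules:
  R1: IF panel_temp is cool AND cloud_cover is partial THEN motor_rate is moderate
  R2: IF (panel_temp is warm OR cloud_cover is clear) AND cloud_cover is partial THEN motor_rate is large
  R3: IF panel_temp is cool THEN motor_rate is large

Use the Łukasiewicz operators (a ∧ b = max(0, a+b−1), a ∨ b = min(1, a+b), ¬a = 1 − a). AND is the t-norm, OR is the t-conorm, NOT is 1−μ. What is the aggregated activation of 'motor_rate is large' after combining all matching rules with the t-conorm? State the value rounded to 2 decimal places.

R1: cool=0.33, partial=0.56; AND[max(0, a+b−1)] → w = 0.00
R2: (warm=0.35 OR clear=0.71) = 1.00; AND[max(0, a+b−1)] with partial=0.56 → w = 0.56
R3: cool=0.33 → w = 0.33
Rules with consequent 'large': {R2, R3} → strengths 0.56, 0.33
Aggregate via t-conorm [min(1, a+b)]: 0.89

0.89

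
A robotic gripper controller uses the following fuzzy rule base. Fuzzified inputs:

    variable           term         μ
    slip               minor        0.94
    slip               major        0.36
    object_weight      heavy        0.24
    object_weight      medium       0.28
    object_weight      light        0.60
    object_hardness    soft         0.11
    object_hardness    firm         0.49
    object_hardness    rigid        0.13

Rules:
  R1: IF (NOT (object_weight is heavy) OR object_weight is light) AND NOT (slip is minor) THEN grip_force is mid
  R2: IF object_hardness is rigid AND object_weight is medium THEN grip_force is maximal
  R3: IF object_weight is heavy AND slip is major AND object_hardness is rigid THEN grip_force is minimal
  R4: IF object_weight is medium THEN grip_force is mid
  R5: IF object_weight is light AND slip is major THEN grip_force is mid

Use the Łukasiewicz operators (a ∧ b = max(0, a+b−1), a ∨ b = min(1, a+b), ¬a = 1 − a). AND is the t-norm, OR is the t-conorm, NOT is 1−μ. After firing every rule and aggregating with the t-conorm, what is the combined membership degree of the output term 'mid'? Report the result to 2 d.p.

0.34

R1: (¬heavy=1−0.24=0.76 OR light=0.60) = 1.00; AND[max(0, a+b−1)] with ¬minor=1−0.94=0.06 → w = 0.06
R2: rigid=0.13, medium=0.28; AND[max(0, a+b−1)] → w = 0.00
R3: heavy=0.24, major=0.36, rigid=0.13; AND[max(0, a+b−1)] → w = 0.00
R4: medium=0.28 → w = 0.28
R5: light=0.60, major=0.36; AND[max(0, a+b−1)] → w = 0.00
Rules with consequent 'mid': {R1, R4, R5} → strengths 0.06, 0.28, 0.00
Aggregate via t-conorm [min(1, a+b)]: 0.34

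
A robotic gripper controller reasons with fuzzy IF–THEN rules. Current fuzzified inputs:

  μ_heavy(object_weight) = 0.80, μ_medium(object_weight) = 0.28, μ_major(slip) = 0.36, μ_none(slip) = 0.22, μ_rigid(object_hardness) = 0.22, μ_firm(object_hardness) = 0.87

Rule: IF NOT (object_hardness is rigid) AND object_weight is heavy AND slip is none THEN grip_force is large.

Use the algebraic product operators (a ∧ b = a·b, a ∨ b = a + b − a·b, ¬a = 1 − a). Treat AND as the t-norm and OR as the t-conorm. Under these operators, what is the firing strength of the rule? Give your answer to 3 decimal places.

firing strength: ¬rigid=1−0.22=0.78, heavy=0.80, none=0.22; AND[a·b] → w = 0.1373

0.137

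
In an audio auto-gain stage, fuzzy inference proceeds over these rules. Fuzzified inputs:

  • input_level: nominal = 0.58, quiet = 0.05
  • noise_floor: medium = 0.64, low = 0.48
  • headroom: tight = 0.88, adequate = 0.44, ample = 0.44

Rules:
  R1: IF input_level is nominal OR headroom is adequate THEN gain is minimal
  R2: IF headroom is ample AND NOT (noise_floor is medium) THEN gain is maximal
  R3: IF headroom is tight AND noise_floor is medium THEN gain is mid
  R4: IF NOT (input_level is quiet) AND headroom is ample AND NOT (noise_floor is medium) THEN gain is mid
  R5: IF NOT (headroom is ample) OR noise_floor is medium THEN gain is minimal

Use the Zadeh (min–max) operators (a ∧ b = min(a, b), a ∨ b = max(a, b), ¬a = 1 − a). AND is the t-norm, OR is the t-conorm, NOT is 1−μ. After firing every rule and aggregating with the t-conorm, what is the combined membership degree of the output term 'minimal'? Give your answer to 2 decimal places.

R1: nominal=0.58, adequate=0.44; OR[max(a, b)] → w = 0.58
R2: ample=0.44, ¬medium=1−0.64=0.36; AND[min(a, b)] → w = 0.36
R3: tight=0.88, medium=0.64; AND[min(a, b)] → w = 0.64
R4: ¬quiet=1−0.05=0.95, ample=0.44, ¬medium=1−0.64=0.36; AND[min(a, b)] → w = 0.36
R5: ¬ample=1−0.44=0.56, medium=0.64; OR[max(a, b)] → w = 0.64
Rules with consequent 'minimal': {R1, R5} → strengths 0.58, 0.64
Aggregate via t-conorm [max(a, b)]: 0.64

0.64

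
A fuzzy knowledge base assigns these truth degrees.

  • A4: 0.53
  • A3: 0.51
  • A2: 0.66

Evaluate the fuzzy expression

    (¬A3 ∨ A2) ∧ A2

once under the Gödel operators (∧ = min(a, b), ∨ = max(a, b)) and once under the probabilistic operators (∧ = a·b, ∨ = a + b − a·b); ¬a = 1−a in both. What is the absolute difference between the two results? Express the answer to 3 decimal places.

0.114

Under Gödel:
  ¬A3 = 1 − 0.51 = 0.49
  ¬A3 ∨ A2 = max(a, b) on (0.49, 0.66) = 0.66
  (¬A3 ∨ A2) ∧ A2 = min(a, b) on (0.66, 0.66) = 0.66
  → value = 0.6600
Under probabilistic:
  ¬A3 = 1 − 0.5100 = 0.4900
  ¬A3 ∨ A2 = a + b − a·b on (0.4900, 0.6600) = 0.8266
  (¬A3 ∨ A2) ∧ A2 = a·b on (0.8266, 0.6600) = 0.5456
  → value = 0.5456
|0.6600 − 0.5456| = 0.114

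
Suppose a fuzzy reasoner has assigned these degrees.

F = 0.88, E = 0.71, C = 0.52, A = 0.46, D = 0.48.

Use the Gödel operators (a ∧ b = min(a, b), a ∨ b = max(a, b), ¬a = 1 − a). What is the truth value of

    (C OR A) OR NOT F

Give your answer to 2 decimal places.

C OR A = max(a, b) on (0.52, 0.46) = 0.52
NOT F = 1 − 0.88 = 0.12
(C OR A) OR NOT F = max(a, b) on (0.52, 0.12) = 0.52

0.52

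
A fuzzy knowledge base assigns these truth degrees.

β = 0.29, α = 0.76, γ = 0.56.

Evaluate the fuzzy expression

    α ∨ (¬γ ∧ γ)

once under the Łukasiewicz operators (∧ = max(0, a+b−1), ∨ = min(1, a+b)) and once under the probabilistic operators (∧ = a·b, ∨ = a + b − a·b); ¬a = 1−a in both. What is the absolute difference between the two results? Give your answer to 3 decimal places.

Under Łukasiewicz:
  ¬γ = 1 − 0.56 = 0.44
  ¬γ ∧ γ = max(0, a+b−1) on (0.44, 0.56) = 0.00
  α ∨ (¬γ ∧ γ) = min(1, a+b) on (0.76, 0.00) = 0.76
  → value = 0.7600
Under probabilistic:
  ¬γ = 1 − 0.5600 = 0.4400
  ¬γ ∧ γ = a·b on (0.4400, 0.5600) = 0.2464
  α ∨ (¬γ ∧ γ) = a + b − a·b on (0.7600, 0.2464) = 0.8191
  → value = 0.8191
|0.7600 − 0.8191| = 0.059

0.059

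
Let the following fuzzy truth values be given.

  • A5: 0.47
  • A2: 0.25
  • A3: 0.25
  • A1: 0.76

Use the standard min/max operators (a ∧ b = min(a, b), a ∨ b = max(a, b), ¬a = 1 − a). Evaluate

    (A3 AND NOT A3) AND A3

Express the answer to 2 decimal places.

NOT A3 = 1 − 0.25 = 0.75
A3 AND NOT A3 = min(a, b) on (0.25, 0.75) = 0.25
(A3 AND NOT A3) AND A3 = min(a, b) on (0.25, 0.25) = 0.25

0.25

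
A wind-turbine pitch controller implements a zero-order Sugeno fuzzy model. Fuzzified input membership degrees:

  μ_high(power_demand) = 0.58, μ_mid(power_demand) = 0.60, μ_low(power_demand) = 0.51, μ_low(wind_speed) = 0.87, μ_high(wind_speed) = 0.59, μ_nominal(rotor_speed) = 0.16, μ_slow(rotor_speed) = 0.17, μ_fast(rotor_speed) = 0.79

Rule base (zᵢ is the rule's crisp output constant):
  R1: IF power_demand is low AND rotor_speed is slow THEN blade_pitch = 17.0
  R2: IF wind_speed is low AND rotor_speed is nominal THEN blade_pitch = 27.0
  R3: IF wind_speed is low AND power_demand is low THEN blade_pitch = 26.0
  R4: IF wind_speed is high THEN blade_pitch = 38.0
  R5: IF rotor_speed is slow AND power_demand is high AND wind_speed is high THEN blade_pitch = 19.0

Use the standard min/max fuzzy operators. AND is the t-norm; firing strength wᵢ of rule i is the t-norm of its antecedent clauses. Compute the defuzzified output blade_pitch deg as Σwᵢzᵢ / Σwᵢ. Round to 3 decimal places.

R1 (z=17.0): low=0.51, slow=0.17; AND[min(a, b)] → w = 0.17
R2 (z=27.0): low=0.87, nominal=0.16; AND[min(a, b)] → w = 0.16
R3 (z=26.0): low=0.87, low=0.51; AND[min(a, b)] → w = 0.51
R4 (z=38.0): high=0.59 → w = 0.59
R5 (z=19.0): slow=0.17, high=0.58, high=0.59; AND[min(a, b)] → w = 0.17
Weighted average = (0.17·17.0 + 0.16·27.0 + 0.51·26.0 + 0.59·38.0 + 0.17·19.0) / (0.17 + 0.16 + 0.51 + 0.59 + 0.17)
  = 46.1200 / 1.6000 = 28.825

28.825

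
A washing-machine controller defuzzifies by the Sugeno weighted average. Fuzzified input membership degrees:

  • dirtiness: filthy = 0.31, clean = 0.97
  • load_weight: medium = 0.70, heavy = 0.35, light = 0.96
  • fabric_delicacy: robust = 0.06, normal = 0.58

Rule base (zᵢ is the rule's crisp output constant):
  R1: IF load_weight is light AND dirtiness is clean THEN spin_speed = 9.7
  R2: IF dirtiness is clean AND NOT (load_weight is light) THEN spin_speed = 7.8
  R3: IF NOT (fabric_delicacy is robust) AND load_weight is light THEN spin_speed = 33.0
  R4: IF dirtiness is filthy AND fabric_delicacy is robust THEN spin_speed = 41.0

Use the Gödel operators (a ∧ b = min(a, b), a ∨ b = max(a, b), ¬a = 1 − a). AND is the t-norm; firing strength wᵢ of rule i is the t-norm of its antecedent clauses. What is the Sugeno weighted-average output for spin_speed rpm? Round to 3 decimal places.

R1 (z=9.7): light=0.96, clean=0.97; AND[min(a, b)] → w = 0.96
R2 (z=7.8): clean=0.97, ¬light=1−0.96=0.04; AND[min(a, b)] → w = 0.04
R3 (z=33.0): ¬robust=1−0.06=0.94, light=0.96; AND[min(a, b)] → w = 0.94
R4 (z=41.0): filthy=0.31, robust=0.06; AND[min(a, b)] → w = 0.06
Weighted average = (0.96·9.7 + 0.04·7.8 + 0.94·33.0 + 0.06·41.0) / (0.96 + 0.04 + 0.94 + 0.06)
  = 43.1040 / 2.0000 = 21.552

21.552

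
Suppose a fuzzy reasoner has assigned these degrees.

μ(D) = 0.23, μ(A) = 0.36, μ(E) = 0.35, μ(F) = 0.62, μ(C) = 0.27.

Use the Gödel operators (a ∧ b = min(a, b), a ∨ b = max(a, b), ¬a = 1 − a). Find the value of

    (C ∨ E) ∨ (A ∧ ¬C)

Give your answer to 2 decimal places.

C ∨ E = max(a, b) on (0.27, 0.35) = 0.35
¬C = 1 − 0.27 = 0.73
A ∧ ¬C = min(a, b) on (0.36, 0.73) = 0.36
(C ∨ E) ∨ (A ∧ ¬C) = max(a, b) on (0.35, 0.36) = 0.36

0.36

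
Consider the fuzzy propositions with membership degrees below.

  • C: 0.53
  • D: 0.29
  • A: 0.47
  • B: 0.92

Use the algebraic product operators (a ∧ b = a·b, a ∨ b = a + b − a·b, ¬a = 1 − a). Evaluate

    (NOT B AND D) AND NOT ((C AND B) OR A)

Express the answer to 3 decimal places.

0.006

NOT B = 1 − 0.9200 = 0.0800
NOT B AND D = a·b on (0.0800, 0.2900) = 0.0232
C AND B = a·b on (0.5300, 0.9200) = 0.4876
(C AND B) OR A = a + b − a·b on (0.4876, 0.4700) = 0.7284
NOT ((C AND B) OR A) = 1 − 0.7284 = 0.2716
(NOT B AND D) AND NOT ((C AND B) OR A) = a·b on (0.0232, 0.2716) = 0.0063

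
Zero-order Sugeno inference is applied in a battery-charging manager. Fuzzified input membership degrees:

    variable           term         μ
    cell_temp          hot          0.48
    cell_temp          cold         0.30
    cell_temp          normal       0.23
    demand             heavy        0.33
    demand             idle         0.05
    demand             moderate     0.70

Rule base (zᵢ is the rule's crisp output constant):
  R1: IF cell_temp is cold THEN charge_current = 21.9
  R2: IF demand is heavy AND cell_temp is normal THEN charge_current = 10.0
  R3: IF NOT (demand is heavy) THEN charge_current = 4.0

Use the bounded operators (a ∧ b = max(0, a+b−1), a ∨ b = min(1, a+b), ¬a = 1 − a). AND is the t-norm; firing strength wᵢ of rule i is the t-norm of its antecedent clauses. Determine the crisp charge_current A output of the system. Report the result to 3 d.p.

R1 (z=21.9): cold=0.30 → w = 0.30
R2 (z=10.0): heavy=0.33, normal=0.23; AND[max(0, a+b−1)] → w = 0.00
R3 (z=4.0): ¬heavy=1−0.33=0.67 → w = 0.67
Weighted average = (0.30·21.9 + 0.00·10.0 + 0.67·4.0) / (0.30 + 0.00 + 0.67)
  = 9.2500 / 0.9700 = 9.536

9.536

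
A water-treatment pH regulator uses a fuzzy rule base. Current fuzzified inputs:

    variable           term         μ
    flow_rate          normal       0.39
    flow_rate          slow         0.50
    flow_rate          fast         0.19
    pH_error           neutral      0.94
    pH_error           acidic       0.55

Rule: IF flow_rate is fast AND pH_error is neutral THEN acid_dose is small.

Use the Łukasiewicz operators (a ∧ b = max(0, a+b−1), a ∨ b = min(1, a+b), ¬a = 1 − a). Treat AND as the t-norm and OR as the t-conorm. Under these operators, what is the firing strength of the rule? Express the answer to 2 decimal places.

firing strength: fast=0.19, neutral=0.94; AND[max(0, a+b−1)] → w = 0.13

0.13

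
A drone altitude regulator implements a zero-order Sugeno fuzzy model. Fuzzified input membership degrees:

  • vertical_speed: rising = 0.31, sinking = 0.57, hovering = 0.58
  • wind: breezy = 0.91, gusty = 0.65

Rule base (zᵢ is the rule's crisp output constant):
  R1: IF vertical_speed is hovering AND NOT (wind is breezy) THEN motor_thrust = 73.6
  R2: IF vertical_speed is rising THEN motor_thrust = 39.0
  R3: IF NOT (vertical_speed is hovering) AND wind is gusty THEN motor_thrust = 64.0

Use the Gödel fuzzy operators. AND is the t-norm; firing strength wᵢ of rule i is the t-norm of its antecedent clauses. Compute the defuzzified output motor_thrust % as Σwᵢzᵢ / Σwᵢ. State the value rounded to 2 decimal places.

55.60

R1 (z=73.6): hovering=0.58, ¬breezy=1−0.91=0.09; AND[min(a, b)] → w = 0.09
R2 (z=39.0): rising=0.31 → w = 0.31
R3 (z=64.0): ¬hovering=1−0.58=0.42, gusty=0.65; AND[min(a, b)] → w = 0.42
Weighted average = (0.09·73.6 + 0.31·39.0 + 0.42·64.0) / (0.09 + 0.31 + 0.42)
  = 45.5940 / 0.8200 = 55.60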